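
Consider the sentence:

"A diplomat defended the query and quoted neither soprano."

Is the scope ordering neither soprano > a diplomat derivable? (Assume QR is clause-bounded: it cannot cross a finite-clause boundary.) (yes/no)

*neither soprano* occurs within one conjunct of the coordinate structure (*quoted neither soprano*).
The Coordinate Structure Constraint blocks movement (including QR) out of a single conjunct.
*neither soprano* is confined to the island and cannot take scope over *a diplomat*.

No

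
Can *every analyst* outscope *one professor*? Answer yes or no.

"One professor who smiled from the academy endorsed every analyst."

Yes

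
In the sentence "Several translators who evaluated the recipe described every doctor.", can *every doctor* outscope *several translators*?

Yes

The relative clause *who evaluated the recipe* modifies *several translators*, but *every doctor* is not inside that relative clause — it is an argument of the matrix verb.
With no island boundary between them, the object can take inverse scope over the subject via ordinary QR within the clause.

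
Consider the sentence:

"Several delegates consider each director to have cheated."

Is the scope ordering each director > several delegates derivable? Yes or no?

*each director* is an ECM subject; ECM complements are not islands, and the embedded quantifier may take matrix scope.
Since no island is crossed, the inverse ordering is licensed alongside surface scope.
The sentence is scopally ambiguous between *several delegates* > *each director* and *each director* > *several delegates*.

Yes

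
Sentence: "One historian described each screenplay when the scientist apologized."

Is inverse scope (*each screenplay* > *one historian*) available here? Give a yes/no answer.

Yes

The adjunct island is irrelevant here — *each screenplay* and *one historian* are both in the matrix clause.
No island intervenes, so both surface and inverse scope are derivable.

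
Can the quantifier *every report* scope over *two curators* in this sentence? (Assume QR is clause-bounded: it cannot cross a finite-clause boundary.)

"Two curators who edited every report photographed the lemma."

*every report* occurs within the relative clause *who edited every report*.
Relative clauses block scope extraction: QR cannot target a position outside the modified NP.
Hence only narrow scope for *every report* (under *two curators*) survives.

No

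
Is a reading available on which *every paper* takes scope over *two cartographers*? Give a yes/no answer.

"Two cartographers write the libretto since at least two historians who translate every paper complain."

No

Structurally, *every paper* is inside the relative clause *who translate every paper*, which is itself inside the adjunct *since at least two historians who translate every paper complain*.
Both the relative clause and the enclosing adjunct are scope islands; QR cannot cross either.
So *every paper* cannot raise high enough to outscope *two cartographers*; only the surface ordering *two cartographers* > *every paper* is available.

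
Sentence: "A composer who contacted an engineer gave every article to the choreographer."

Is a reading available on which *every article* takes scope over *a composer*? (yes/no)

Although the sentence contains a relative clause (*who contacted an engineer*), *every article* is outside it, in the matrix VP.
Ordinary QR to a clause-peripheral position gives the wide-scope LF for the lower DP.
Both orderings are possible: *a composer* > *every article* and *every article* > *a composer*.

Yes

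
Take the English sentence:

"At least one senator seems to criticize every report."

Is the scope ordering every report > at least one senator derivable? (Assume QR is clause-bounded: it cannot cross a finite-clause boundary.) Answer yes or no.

*every report* is inside a raising infinitive, which is transparent to QR (no CP barrier), so it behaves as a matrix argument.
Nothing blocks QR of the lower DP to a position above the higher one, so inverse scope is available.

Yes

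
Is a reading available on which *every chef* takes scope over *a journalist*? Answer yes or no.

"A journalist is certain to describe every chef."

Yes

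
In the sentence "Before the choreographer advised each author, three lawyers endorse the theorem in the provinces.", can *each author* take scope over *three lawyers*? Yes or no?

*each author* sits inside the adjunct clause *before the choreographer advised each author*.
Since the clause is an adjunct (not a complement), the Adjunct Condition blocks QR across its edge.
The ordering *each author* > *three lawyers* is therefore underivable.

No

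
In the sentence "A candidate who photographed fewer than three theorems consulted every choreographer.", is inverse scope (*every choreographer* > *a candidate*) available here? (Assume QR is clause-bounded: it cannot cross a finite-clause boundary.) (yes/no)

*every choreographer* is a matrix argument; only *a candidate* is modified by the relative clause *who photographed fewer than three theorems*, so the RC island is irrelevant to the target quantifier.
Nothing blocks QR of the lower DP to a position above the higher one, so inverse scope is available.
Both orderings are possible: *a candidate* > *every choreographer* and *every choreographer* > *a candidate*.

Yes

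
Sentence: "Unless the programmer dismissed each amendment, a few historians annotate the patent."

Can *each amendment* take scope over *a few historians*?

No

*each amendment* occurs within the adjunct clause *unless the programmer dismissed each amendment*.
Scope out of an adjunct clause is unavailable: QR respects the adjunct-island constraint.
The ordering *each amendment* > *a few historians* is therefore underivable.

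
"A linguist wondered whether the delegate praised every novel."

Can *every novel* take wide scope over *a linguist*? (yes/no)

No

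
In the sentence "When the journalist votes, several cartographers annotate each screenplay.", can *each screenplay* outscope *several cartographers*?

Yes

The adjunct island is irrelevant here — *each screenplay* and *several cartographers* are both in the matrix clause.
No island intervenes, so both surface and inverse scope are derivable.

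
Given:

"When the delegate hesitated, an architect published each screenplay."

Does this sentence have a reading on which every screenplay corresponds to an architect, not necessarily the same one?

This is the *each screenplay* > *an architect* reading.
The adjunct clause does not contain *each screenplay*, which is the matrix object.
QR within a single clause is free, so the lower quantifier may take scope over the higher one.

Yes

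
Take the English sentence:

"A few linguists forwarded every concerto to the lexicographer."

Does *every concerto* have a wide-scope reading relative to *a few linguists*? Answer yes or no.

*every concerto* and *a few linguists* are in the same minimal clause.
QR within a single clause is free, so the lower quantifier may take scope over the higher one.
Both orderings are possible: *a few linguists* > *every concerto* and *every concerto* > *a few linguists*.

Yes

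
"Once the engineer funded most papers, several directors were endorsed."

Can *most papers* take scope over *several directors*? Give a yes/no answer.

No

The DP *most papers* is contained in the adjunct clause *once the engineer funded most papers*.
Adjunct clauses are scope islands: a quantifier inside an adjunct cannot raise into the matrix clause.
*most papers* > *several directors* would require crossing that boundary, which is illicit.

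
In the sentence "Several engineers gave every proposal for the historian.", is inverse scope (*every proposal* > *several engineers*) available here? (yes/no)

*every proposal* and *several engineers* are in the same minimal clause.
Since no island is crossed, the inverse ordering is licensed alongside surface scope.

Yes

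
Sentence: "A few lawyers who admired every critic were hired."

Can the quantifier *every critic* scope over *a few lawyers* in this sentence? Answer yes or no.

*every critic* occurs within the relative clause *who admired every critic*.
Quantifiers inside a relative clause are trapped there; the RC boundary blocks QR.
Hence only narrow scope for *every critic* (under *a few lawyers*) survives.

No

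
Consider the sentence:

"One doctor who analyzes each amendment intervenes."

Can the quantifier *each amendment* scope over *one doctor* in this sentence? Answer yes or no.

The DP *each amendment* is contained in the relative clause *who analyzes each amendment*.
Relative clauses are scope islands: a quantifier cannot QR out of a relative clause to take scope in the matrix clause.
So the wide-scope reading for *each amendment* is blocked.

No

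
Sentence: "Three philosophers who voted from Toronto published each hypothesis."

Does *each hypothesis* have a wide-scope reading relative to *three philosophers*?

Although the sentence contains a relative clause (*who voted from Toronto*), *each hypothesis* is outside it, in the matrix VP.
With no island boundary between them, the object can take inverse scope over the subject via ordinary QR within the clause.

Yes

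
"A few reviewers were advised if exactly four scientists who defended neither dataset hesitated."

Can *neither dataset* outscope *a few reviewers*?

No

*neither dataset* occurs within the relative clause *who defended neither dataset*, which is itself inside the adjunct *if exactly four scientists who defended neither dataset hesitated*.
Both the relative clause and the enclosing adjunct are scope islands; QR cannot cross either.
*neither dataset* is confined to the island and cannot take scope over *a few reviewers*.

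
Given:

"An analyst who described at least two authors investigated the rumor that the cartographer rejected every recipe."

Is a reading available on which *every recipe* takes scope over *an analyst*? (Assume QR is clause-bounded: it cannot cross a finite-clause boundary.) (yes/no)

No

*every recipe* occurs within the complex NP *the rumor that the cartographer rejected every recipe*.
A that-clause complement to a noun is an island; QR cannot cross the NP boundary.
The inverse ordering *every recipe* > *an analyst* is therefore underivable.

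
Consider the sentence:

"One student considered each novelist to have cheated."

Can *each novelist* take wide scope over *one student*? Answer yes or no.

The ECM infinitive is scope-transparent — *each novelist* is free to raise above *one student*.
QR within a single clause is free, so the lower quantifier may take scope over the higher one.

Yes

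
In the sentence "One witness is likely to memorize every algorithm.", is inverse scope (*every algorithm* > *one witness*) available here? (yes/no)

*every algorithm* is the object of the infinitival complement of a raising predicate; raising infinitives are transparent for QR, so the two DPs are in effect clausemates.
Nothing blocks QR of the lower DP to a position above the higher one, so inverse scope is available.
The sentence is scopally ambiguous between *one witness* > *every algorithm* and *every algorithm* > *one witness*.

Yes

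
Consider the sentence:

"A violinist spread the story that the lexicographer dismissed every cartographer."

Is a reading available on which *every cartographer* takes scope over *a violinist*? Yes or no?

No

*every cartographer* is embedded in the complex NP *the story that the lexicographer dismissed every cartographer*.
A that-clause complement to a noun is an island; QR cannot cross the NP boundary.
There is no licit LF on which *every cartographer* c-commands *a violinist*.
(Only the surface reading survives: one fixed violinist with respect to all the relevant cartographers.)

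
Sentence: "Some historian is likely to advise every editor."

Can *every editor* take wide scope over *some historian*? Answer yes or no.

*every editor* is the object of the infinitival complement of a raising predicate; raising infinitives are transparent for QR, so the two DPs are in effect clausemates.
Ordinary QR to a clause-peripheral position gives the wide-scope LF for the lower DP.
So *every editor* > *some historian* is among the available readings.

Yes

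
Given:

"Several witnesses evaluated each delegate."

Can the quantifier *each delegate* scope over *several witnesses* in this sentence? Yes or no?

Yes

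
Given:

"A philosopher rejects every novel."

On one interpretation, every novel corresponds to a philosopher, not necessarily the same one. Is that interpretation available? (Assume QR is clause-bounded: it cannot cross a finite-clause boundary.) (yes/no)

The described interpretation is the *every novel* > *a philosopher* scoping.
*a philosopher* and *every novel* are co-arguments of the matrix verb, with nothing but a clause-internal boundary between them.
QR within a single clause is free, so the lower quantifier may take scope over the higher one.
The sentence is scopally ambiguous between *a philosopher* > *every novel* and *every novel* > *a philosopher*.

Yes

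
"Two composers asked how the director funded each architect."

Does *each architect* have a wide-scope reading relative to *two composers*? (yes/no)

*each architect* occurs within the embedded question *how the director funded each architect*.
QR across an interrogative CP boundary is ruled out as a wh-island violation.
So the wide-scope reading for *each architect* is blocked.

No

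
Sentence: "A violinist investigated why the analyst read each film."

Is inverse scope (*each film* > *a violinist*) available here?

No

Structurally, *each film* is inside the embedded question *why the analyst read each film*.
Embedded wh-clauses are opaque for QR, so the quantifier stays inside the question.
*each film* is confined to the island and cannot take scope over *a violinist*.
(Only the surface reading survives: one fixed violinist with respect to all the relevant films.)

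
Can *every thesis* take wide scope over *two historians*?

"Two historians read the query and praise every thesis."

*every thesis* is embedded in one conjunct of the coordinate structure (*praise every thesis*).
The Coordinate Structure Constraint blocks movement (including QR) out of a single conjunct.
So *every thesis* cannot raise to a position above *two historians*.

No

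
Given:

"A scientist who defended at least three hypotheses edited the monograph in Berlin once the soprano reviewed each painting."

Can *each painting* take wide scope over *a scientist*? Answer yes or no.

No

*each painting* is embedded in the adjunct clause *once the soprano reviewed each painting*.
Adjunct clauses are scope islands: a quantifier inside an adjunct cannot raise into the matrix clause.
There is no licit LF on which *each painting* c-commands *a scientist*.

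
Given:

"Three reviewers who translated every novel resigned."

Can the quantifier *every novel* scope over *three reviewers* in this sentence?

The target quantifier *every novel* is part of the relative clause *who translated every novel*.
The relative clause forms an island for QR, so the quantifier is confined to the head noun's restrictor.
Hence only narrow scope for *every novel* (under *three reviewers*) survives.

No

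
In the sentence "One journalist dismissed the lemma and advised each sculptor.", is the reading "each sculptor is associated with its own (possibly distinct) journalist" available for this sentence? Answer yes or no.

This is the *each sculptor* > *one journalist* reading.
*each sculptor* is embedded in one conjunct of the coordinate structure (*advised each sculptor*).
QR out of a conjunct would have to apply non-ATB, which the CSC forbids.
So *each sculptor* cannot raise to a position above *one journalist*.

No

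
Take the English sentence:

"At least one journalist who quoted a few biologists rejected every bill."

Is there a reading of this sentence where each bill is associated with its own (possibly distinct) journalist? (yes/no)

That reading corresponds to *every bill* > *at least one journalist*.
The relative clause *who quoted a few biologists* modifies *at least one journalist*, but *every bill* is not inside that relative clause — it is an argument of the matrix verb.
With no island boundary between them, the object can take inverse scope over the subject via ordinary QR within the clause.
The sentence is scopally ambiguous between *at least one journalist* > *every bill* and *every bill* > *at least one journalist*.

Yes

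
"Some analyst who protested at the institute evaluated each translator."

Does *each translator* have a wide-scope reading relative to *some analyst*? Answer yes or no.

The relative clause *who protested at the institute* modifies *some analyst*, but *each translator* is not inside that relative clause — it is an argument of the matrix verb.
Since no island is crossed, the inverse ordering is licensed alongside surface scope.

Yes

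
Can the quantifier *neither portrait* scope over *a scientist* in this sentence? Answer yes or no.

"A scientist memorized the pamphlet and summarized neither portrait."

The DP *neither portrait* is contained in one conjunct of the coordinate structure (*summarized neither portrait*).
Asymmetric QR out of one conjunct violates the Coordinate Structure Constraint.
So *neither portrait* cannot raise to a position above *a scientist*.

No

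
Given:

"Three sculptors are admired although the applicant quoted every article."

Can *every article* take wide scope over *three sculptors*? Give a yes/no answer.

*every article* sits inside the adjunct clause *although the applicant quoted every article*.
Scope out of an adjunct clause is unavailable: QR respects the adjunct-island constraint.
So *every article* cannot raise high enough to outscope *three sculptors*; only the surface ordering *three sculptors* > *every article* is available.

No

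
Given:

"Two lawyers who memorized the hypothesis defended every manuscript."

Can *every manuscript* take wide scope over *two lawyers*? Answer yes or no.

Yes

The RC *who memorized the hypothesis* is an island, but *every manuscript* is not inside it — it is the matrix object, a clausemate of *two lawyers*.
With no island boundary between them, the object can take inverse scope over the subject via ordinary QR within the clause.
Both orderings are possible: *two lawyers* > *every manuscript* and *every manuscript* > *two lawyers*.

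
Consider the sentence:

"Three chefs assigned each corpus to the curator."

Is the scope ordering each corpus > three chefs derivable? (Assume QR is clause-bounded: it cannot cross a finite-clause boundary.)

Yes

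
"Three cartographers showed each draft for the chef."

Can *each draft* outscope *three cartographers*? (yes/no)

Both DPs are arguments of the same predicate; there is no clause or island boundary between them.
Ordinary QR to a clause-peripheral position gives the wide-scope LF for the lower DP.

Yes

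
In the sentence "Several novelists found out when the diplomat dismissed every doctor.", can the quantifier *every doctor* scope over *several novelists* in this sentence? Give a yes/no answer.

No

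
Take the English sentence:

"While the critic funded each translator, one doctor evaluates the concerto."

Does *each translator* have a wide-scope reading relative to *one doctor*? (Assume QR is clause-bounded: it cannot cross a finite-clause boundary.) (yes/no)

No

*each translator* sits inside the adjunct clause *while the critic funded each translator*.
Scope out of an adjunct clause is unavailable: QR respects the adjunct-island constraint.
The ordering *each translator* > *one doctor* is therefore underivable.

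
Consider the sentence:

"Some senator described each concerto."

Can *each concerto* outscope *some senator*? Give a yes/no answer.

Yes

Both DPs are arguments of the same predicate; there is no clause or island boundary between them.
Since no island is crossed, the inverse ordering is licensed alongside surface scope.
The sentence is scopally ambiguous between *some senator* > *each concerto* and *each concerto* > *some senator*.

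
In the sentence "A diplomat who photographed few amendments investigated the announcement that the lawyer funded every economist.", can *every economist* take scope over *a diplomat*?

*every economist* sits inside the complex NP *the announcement that the lawyer funded every economist*.
A that-clause complement to a noun is an island; QR cannot cross the NP boundary.
*every economist* is confined to the island and cannot take scope over *a diplomat*.

No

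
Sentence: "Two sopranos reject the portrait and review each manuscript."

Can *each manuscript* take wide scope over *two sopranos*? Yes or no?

The target quantifier *each manuscript* is part of one conjunct of the coordinate structure (*review each manuscript*).
Asymmetric QR out of one conjunct violates the Coordinate Structure Constraint.
So *each manuscript* cannot raise high enough to outscope *two sopranos*; only the surface ordering *two sopranos* > *each manuscript* is available.

No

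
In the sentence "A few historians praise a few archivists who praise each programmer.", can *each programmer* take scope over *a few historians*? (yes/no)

*each programmer* sits inside the relative clause *who praise each programmer* modifying *a few archivists*.
The relative clause forms an island for QR, so the quantifier is confined to the head noun's restrictor.
*each programmer* > *a few historians* would require crossing that boundary, which is illicit.

No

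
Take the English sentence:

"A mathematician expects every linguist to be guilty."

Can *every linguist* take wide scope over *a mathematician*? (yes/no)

Yes

*every linguist* is the subject of an ECM infinitive — the infinitival complement of an ECM verb is not a scope island, so *every linguist* can raise into the matrix clause.
Nothing blocks QR of the lower DP to a position above the higher one, so inverse scope is available.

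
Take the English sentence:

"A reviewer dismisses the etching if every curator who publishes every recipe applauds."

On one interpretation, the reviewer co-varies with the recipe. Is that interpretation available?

No

The described interpretation is the *every recipe* > *a reviewer* scoping.
*every recipe* sits inside the relative clause *who publishes every recipe*, which is itself inside the adjunct *if every curator who publishes every recipe applauds*.
Even if one barrier were somehow void, the other would still block QR.
The inverse ordering *every recipe* > *a reviewer* is therefore underivable.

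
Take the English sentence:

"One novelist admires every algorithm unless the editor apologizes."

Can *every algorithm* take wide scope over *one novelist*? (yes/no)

Yes

Although there is an adjunct clause, *every algorithm* is in the main clause, not inside the adjunct.
Clause-internal QR can adjoin the lower DP above the subject, yielding the inverse reading.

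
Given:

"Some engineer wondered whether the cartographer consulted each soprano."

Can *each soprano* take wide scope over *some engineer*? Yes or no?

No

The target quantifier *each soprano* is part of the embedded question *whether the cartographer consulted each soprano*.
An indirect question is a wh-island; the filled [Spec,CP] blocks QR across the CP edge.
Hence only narrow scope for *each soprano* (under *some engineer*) survives.
(Only the surface reading survives: one fixed engineer with respect to all the relevant sopranos.)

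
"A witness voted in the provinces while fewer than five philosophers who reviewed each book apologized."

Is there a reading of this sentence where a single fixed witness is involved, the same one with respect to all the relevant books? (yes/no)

That reading corresponds to *a witness* > *each book*.
Nothing needs to raise for *a witness* > *each book*, so no island constraint is at stake.

Yes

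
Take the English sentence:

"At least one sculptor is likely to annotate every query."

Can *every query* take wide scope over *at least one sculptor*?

*every query* is inside a raising infinitive, which is transparent to QR (no CP barrier), so it behaves as a matrix argument.
QR within a single clause is free, so the lower quantifier may take scope over the higher one.
The sentence is scopally ambiguous between *at least one sculptor* > *every query* and *every query* > *at least one sculptor*.

Yes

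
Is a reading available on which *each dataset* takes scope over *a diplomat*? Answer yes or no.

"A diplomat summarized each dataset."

Yes

Both DPs are arguments of the same predicate; there is no clause or island boundary between them.
Ordinary QR to a clause-peripheral position gives the wide-scope LF for the lower DP.
The sentence is scopally ambiguous between *a diplomat* > *each dataset* and *each dataset* > *a diplomat*.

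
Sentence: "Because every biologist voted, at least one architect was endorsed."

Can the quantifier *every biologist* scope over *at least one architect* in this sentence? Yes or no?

No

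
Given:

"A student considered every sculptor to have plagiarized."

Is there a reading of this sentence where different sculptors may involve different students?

Yes

That reading corresponds to *every sculptor* > *a student*.
*every sculptor* is the subject of an ECM infinitive — the infinitival complement of an ECM verb is not a scope island, so *every sculptor* can raise into the matrix clause.
Clause-internal QR can adjoin the lower DP above the subject, yielding the inverse reading.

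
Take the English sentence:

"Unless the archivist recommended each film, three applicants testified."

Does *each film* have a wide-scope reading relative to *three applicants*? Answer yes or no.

No

*each film* occurs within the adjunct clause *unless the archivist recommended each film*.
Adverbial clauses are not L-marked, so they are barriers for QR — the quantifier cannot escape the adjunct.
So the wide-scope reading for *each film* is blocked.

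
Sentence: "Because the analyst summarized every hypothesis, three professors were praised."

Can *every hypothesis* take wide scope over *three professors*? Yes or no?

No

*every hypothesis* occurs within the adjunct clause *because the analyst summarized every hypothesis*.
The adjunct-island constraint bars QR out of an adverbial clause.
There is no licit LF on which *every hypothesis* c-commands *three professors*.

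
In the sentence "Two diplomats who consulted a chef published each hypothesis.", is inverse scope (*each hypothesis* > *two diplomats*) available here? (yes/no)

Although the sentence contains a relative clause (*who consulted a chef*), *each hypothesis* is outside it, in the matrix VP.
Since no island is crossed, the inverse ordering is licensed alongside surface scope.
So *each hypothesis* > *two diplomats* is among the available readings.

Yes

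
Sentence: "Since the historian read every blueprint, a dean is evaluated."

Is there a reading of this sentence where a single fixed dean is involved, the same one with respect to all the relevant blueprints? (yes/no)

This is the *a dean* > *every blueprint* reading.
Nothing needs to raise out of an island for *a dean* > *every blueprint*: *a dean* takes scope from its matrix position over the clause containing *every blueprint*.

Yes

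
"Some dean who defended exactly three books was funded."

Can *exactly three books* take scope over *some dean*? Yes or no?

*exactly three books* occurs within the relative clause *who defended exactly three books*.
Relative clauses are scope islands: a quantifier cannot QR out of a relative clause to take scope in the matrix clause.
So *exactly three books* cannot raise high enough to outscope *some dean*; only the surface ordering *some dean* > *exactly three books* is available.
(Only the surface reading survives: one fixed dean with respect to all the relevant books.)

No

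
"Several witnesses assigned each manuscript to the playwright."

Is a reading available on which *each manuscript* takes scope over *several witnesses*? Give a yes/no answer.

Yes

Both DPs are arguments of the same predicate; there is no clause or island boundary between them.
With no island boundary between them, the object can take inverse scope over the subject via ordinary QR within the clause.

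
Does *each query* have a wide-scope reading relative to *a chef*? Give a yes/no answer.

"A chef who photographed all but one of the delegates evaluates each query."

Yes

*each query* is a matrix argument; only *a chef* is modified by the relative clause *who photographed all but one of the delegates*, so the RC island is irrelevant to the target quantifier.
QR within a single clause is free, so the lower quantifier may take scope over the higher one.
The sentence is scopally ambiguous between *a chef* > *each query* and *each query* > *a chef*.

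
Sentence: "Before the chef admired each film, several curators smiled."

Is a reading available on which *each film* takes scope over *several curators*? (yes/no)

No

*each film* sits inside the adjunct clause *before the chef admired each film*.
Adverbial clauses are not L-marked, so they are barriers for QR — the quantifier cannot escape the adjunct.
So *each film* cannot raise to a position above *several curators*.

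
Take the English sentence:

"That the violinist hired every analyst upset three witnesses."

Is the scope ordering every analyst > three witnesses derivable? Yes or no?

No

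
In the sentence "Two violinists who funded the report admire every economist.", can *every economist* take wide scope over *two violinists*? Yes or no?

Yes

The RC *who funded the report* is an island, but *every economist* is not inside it — it is the matrix object, a clausemate of *two violinists*.
Since no island is crossed, the inverse ordering is licensed alongside surface scope.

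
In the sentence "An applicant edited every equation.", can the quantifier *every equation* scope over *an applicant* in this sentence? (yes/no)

Both DPs are arguments of the same predicate; there is no clause or island boundary between them.
QR within a single clause is free, so the lower quantifier may take scope over the higher one.
Both orderings are possible: *an applicant* > *every equation* and *every equation* > *an applicant*.

Yes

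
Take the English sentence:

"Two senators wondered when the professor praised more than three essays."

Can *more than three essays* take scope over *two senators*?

No

*more than three essays* occurs within the embedded question *when the professor praised more than three essays*.
An indirect question is a wh-island; the filled [Spec,CP] blocks QR across the CP edge.
So *more than three essays* cannot raise high enough to outscope *two senators*; only the surface ordering *two senators* > *more than three essays* is available.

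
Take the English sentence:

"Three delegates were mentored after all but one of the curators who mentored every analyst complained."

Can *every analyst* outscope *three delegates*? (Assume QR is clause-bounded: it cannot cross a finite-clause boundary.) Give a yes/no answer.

No

The target quantifier *every analyst* is part of the relative clause *who mentored every analyst*, which is itself inside the adjunct *after all but one of the curators who mentored every analyst complained*.
Two island boundaries intervene — the relative clause and the adjunct. Either alone would block QR.
*every analyst* > *three delegates* would require crossing that boundary, which is illicit.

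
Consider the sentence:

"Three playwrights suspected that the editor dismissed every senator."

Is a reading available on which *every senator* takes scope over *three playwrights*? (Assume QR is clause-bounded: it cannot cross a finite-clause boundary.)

The target quantifier *every senator* is part of the finite complement clause *that the editor dismissed every senator*.
Finite CP is the ceiling for QR here, by assumption.
The inverse ordering *every senator* > *three playwrights* is therefore underivable.

No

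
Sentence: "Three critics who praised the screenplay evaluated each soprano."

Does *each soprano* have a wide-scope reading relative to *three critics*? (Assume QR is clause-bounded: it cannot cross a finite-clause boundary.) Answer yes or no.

Yes

The RC *who praised the screenplay* is an island, but *each soprano* is not inside it — it is the matrix object, a clausemate of *three critics*.
No island intervenes, so both surface and inverse scope are derivable.
So *each soprano* > *three critics* is among the available readings.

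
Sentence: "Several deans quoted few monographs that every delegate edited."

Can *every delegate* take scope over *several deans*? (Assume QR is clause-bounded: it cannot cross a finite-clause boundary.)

*every delegate* is embedded in the relative clause *that every delegate edited* modifying *few monographs*.
Quantifiers inside a relative clause are trapped there; the RC boundary blocks QR.
*every delegate* is confined to the island and cannot take scope over *several deans*.

No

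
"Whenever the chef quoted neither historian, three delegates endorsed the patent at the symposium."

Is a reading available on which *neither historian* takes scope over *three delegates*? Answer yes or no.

No

The DP *neither historian* is contained in the adjunct clause *whenever the chef quoted neither historian*.
The adjunct-island constraint bars QR out of an adverbial clause.
There is no licit LF on which *neither historian* c-commands *three delegates*.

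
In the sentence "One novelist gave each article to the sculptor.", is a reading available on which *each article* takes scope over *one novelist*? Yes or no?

Yes

*one novelist* and *each article* are co-arguments of the matrix verb, with nothing but a clause-internal boundary between them.
Since no island is crossed, the inverse ordering is licensed alongside surface scope.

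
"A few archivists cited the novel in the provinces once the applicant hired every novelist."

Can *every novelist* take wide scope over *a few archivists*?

The DP *every novelist* is contained in the adjunct clause *once the applicant hired every novelist*.
Scope out of an adjunct clause is unavailable: QR respects the adjunct-island constraint.
So *every novelist* cannot raise to a position above *a few archivists*.

No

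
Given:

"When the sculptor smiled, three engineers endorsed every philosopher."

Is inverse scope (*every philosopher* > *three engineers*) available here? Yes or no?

Yes

The adjunct island is irrelevant here — *every philosopher* and *three engineers* are both in the matrix clause.
With no island boundary between them, the object can take inverse scope over the subject via ordinary QR within the clause.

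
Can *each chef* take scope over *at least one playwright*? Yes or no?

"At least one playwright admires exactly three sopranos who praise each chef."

No

*each chef* occurs within the relative clause *who praise each chef* modifying *exactly three sopranos*.
The relative clause forms an island for QR, so the quantifier is confined to the head noun's restrictor.
So *each chef* cannot raise high enough to outscope *at least one playwright*; only the surface ordering *at least one playwright* > *each chef* is available.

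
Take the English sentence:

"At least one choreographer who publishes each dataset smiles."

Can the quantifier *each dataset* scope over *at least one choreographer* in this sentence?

Structurally, *each dataset* is inside the relative clause *who publishes each dataset*.
Relative clauses are scope islands: a quantifier cannot QR out of a relative clause to take scope in the matrix clause.
*each dataset* is confined to the island and cannot take scope over *at least one choreographer*.
(Only the surface reading survives: one fixed choreographer with respect to all the relevant datasets.)

No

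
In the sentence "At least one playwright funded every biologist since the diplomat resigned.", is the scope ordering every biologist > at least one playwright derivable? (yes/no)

The adjunct clause does not contain *every biologist*, which is the matrix object.
Clause-internal QR can adjoin the lower DP above the subject, yielding the inverse reading.

Yes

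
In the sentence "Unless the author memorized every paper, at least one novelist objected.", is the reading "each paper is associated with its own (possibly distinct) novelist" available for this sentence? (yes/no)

No

That reading corresponds to *every paper* > *at least one novelist*.
The target quantifier *every paper* is part of the adjunct clause *unless the author memorized every paper*.
Adverbial clauses are not L-marked, so they are barriers for QR — the quantifier cannot escape the adjunct.
There is no licit LF on which *every paper* c-commands *at least one novelist*.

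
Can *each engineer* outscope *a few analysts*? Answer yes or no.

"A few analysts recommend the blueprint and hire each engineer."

*each engineer* occurs within one conjunct of the coordinate structure (*hire each engineer*).
The Coordinate Structure Constraint blocks movement (including QR) out of a single conjunct.
So the wide-scope reading for *each engineer* is blocked.

No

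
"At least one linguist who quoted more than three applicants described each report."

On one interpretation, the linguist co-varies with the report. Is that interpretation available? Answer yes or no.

Yes

The paraphrase describes the scope ordering *each report* > *at least one linguist*.
The relative clause *who quoted more than three applicants* modifies *at least one linguist*, but *each report* is not inside that relative clause — it is an argument of the matrix verb.
No island intervenes, so both surface and inverse scope are derivable.
So *each report* > *at least one linguist* is among the available readings.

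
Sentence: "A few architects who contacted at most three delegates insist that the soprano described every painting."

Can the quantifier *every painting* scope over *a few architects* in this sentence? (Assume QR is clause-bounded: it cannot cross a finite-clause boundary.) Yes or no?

No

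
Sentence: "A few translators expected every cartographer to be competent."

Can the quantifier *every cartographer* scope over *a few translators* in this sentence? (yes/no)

Yes

*every cartographer* is the subject of an ECM infinitive — the infinitival complement of an ECM verb is not a scope island, so *every cartographer* can raise into the matrix clause.
With no island boundary between them, the object can take inverse scope over the subject via ordinary QR within the clause.
The sentence is scopally ambiguous between *a few translators* > *every cartographer* and *every cartographer* > *a few translators*.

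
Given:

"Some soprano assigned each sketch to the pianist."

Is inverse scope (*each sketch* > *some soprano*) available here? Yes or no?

Both DPs are arguments of the same predicate; there is no clause or island boundary between them.
Since no island is crossed, the inverse ordering is licensed alongside surface scope.
So *each sketch* > *some soprano* is among the available readings.

Yes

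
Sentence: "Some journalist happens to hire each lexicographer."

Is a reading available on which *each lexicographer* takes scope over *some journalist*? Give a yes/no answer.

Raising constructions are monoclausal for scope purposes; *each lexicographer* is not separated from *some journalist* by any island.
With no island boundary between them, the object can take inverse scope over the subject via ordinary QR within the clause.
The sentence is scopally ambiguous between *some journalist* > *each lexicographer* and *each lexicographer* > *some journalist*.

Yes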